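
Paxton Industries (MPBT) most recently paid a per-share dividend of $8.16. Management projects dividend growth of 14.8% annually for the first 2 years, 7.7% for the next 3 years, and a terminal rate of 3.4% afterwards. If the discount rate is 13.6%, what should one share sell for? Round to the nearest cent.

$111.06

Three-stage DDM. Project D₁…D_5; terminal Gordon value at t=5 with g = 0.034; discount at r = 0.136.
D_1 = 9.3677
D_2 = 10.7541
D_3 = 11.5822
D_4 = 12.4740
D_5 = 13.4345
TV_5 = 13.8913/(0.136−0.034) = 136.1888
P₀ = Σ Dₜ/(1+r)ᵗ + TV_5/(1+r)^5 = 111.0576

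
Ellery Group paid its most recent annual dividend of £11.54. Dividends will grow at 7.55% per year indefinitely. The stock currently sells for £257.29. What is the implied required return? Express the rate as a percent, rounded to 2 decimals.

12.37%

Rearranging the constant-growth DDM: r = D₁/P₀ + g.
D₁ = 11.54 × (1 + 0.0755) = 12.4113.
r = 12.4113 / 257.29 + 0.0755 = 0.04824 + 0.0755 = 0.12374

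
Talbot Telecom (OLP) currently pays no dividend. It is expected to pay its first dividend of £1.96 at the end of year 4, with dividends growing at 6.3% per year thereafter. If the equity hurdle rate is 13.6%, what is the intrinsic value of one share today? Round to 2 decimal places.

£18.31

Deferred-dividend DDM. At t=3 the remaining stream is a growing perpetuity with first payment D_4 = 1.96.
V_3 = D_4/(r−g) = 1.96/(0.136−0.063) = 26.8493
P₀ = V_3/(1+r)^3 = 26.8493/(1+0.136)^3 = 18.3146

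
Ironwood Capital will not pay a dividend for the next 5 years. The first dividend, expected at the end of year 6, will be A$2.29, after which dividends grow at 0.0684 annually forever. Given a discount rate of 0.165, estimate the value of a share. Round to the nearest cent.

A$11.05

Deferred-dividend DDM. At t=5 the remaining stream is a growing perpetuity with first payment D_6 = 2.29.
V_5 = D_6/(r−g) = 2.29/(0.165−0.0684) = 23.7060
P₀ = V_5/(1+r)^5 = 23.7060/(1+0.165)^5 = 11.0466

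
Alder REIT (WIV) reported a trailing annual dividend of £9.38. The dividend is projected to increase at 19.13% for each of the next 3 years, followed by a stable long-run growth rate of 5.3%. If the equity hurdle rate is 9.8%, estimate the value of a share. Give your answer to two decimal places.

£313.53

Two-stage DDM. Project D₁…D_3 at 0.1913, terminal growth 0.053, discount at r = 0.098.
D_1 = 11.1744
D_2 = 13.3121
D_3 = 15.8587
Terminal value at t=3: TV = D_4/(r−g) = 16.6992/(0.098−0.053) = 371.0925
P₀ = 11.1744/(1+0.098)^1 + 13.3121/(1+0.098)^2 + 15.8587/(1+0.098)^3 + 371.0925/(1+0.098)^3 = 313.5325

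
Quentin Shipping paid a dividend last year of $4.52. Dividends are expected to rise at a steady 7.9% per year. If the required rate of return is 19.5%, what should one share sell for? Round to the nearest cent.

Gordon growth model: P₀ = D₁/(r − g). D₁ = 4.52 × (1 + 0.079) = 4.8771.
P₀ = 4.8771 / (0.195 − 0.079) = 4.8771 / 0.116 = 42.0438

$42.04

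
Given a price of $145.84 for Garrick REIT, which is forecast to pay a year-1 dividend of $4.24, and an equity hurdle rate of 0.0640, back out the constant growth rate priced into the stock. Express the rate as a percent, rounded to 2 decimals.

From P₀ = D₁/(r − g), the implied growth is g = r − D₁/P₀.
g = 0.064 − 4.24/145.84 = 0.064 − 0.02907 = 0.03493

3.49%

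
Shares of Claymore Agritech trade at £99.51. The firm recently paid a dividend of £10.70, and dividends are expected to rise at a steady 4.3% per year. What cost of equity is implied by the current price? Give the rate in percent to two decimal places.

Rearranging the constant-growth DDM: r = D₁/P₀ + g.
D₁ = 10.70 × (1 + 0.043) = 11.1601.
r = 11.1601 / 99.51 + 0.043 = 0.11215 + 0.043 = 0.15515

15.52%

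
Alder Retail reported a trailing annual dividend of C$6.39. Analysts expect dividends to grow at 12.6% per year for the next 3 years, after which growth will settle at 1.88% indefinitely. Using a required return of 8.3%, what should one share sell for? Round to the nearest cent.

C$134.70

Two-stage DDM. Project D₁…D_3 at 0.126, terminal growth 0.0188, discount at r = 0.083.
D_1 = 7.1951
D_2 = 8.1017
D_3 = 9.1225
Terminal value at t=3: TV = D_4/(r−g) = 9.2940/(0.083−0.0188) = 144.7671
P₀ = 7.1951/(1+0.083)^1 + 8.1017/(1+0.083)^2 + 9.1225/(1+0.083)^3 + 144.7671/(1+0.083)^3 = 134.7014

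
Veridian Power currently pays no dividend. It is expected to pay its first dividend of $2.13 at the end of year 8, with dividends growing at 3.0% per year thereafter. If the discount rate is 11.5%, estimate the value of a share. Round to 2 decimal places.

Deferred-dividend DDM. At t=7 the remaining stream is a growing perpetuity with first payment D_8 = 2.13.
V_7 = D_8/(r−g) = 2.13/(0.115−0.03) = 25.0588
P₀ = V_7/(1+r)^7 = 25.0588/(1+0.115)^7 = 11.6960

$11.70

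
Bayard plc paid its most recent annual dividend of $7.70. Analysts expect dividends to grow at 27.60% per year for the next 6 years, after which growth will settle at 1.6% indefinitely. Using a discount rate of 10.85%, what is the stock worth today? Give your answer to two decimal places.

$274.56

Two-stage DDM. Project D₁…D_6 at 0.276, terminal growth 0.016, discount at r = 0.1085.
D_1 = 9.8252
D_2 = 12.5370
D_3 = 15.9972
D_4 = 20.4124
D_5 = 26.0462
D_6 = 33.2349
Terminal value at t=6: TV = D_7/(r−g) = 33.7667/(0.1085−0.016) = 365.0453
P₀ = 9.8252/(1+0.1085)^1 + 12.5370/(1+0.1085)^2 + 15.9972/(1+0.1085)^3 + 20.4124/(1+0.1085)^4 + 26.0462/(1+0.1085)^5 + 33.2349/(1+0.1085)^6 + 365.0453/(1+0.1085)^6 = 274.5636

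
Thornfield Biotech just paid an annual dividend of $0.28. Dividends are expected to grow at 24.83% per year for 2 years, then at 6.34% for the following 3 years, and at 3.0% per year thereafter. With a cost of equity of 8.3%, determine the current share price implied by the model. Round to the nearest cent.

Three-stage DDM. Project D₁…D_5; terminal Gordon value at t=5 with g = 0.03; discount at r = 0.083.
D_1 = 0.3495
D_2 = 0.4363
D_3 = 0.4640
D_4 = 0.4934
D_5 = 0.5247
TV_5 = 0.5404/(0.083−0.03) = 10.1964
P₀ = Σ Dₜ/(1+r)ᵗ + TV_5/(1+r)^5 = 8.6147

$8.61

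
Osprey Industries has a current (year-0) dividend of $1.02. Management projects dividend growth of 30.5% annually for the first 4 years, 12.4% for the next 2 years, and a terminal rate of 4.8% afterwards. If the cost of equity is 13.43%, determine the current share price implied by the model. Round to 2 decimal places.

Three-stage DDM. Project D₁…D_6; terminal Gordon value at t=6 with g = 0.048; discount at r = 0.1343.
D_1 = 1.3311
D_2 = 1.7371
D_3 = 2.2669
D_4 = 2.9583
D_5 = 3.3251
D_6 = 3.7374
TV_6 = 3.9168/(0.1343−0.048) = 45.3864
P₀ = Σ Dₜ/(1+r)ᵗ + TV_6/(1+r)^6 = 30.6981

$30.70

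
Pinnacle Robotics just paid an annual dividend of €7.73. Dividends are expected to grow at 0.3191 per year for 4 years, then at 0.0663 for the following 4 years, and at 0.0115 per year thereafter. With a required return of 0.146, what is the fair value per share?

€166.45

Three-stage DDM. Project D₁…D_8; terminal Gordon value at t=8 with g = 0.0115; discount at r = 0.146.
D_1 = 10.1966
D_2 = 13.4504
D_3 = 17.7424
D_4 = 23.4040
D_5 = 24.9557
D_6 = 26.6103
D_7 = 28.3745
D_8 = 30.2558
TV_8 = 30.6037/(0.146−0.0115) = 227.5368
P₀ = Σ Dₜ/(1+r)ᵗ + TV_8/(1+r)^8 = 166.4550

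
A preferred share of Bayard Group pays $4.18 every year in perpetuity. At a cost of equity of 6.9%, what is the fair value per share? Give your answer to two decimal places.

$60.58

Zero-growth DDM (perpetuity): P₀ = D/r = 4.18 / 0.069 = 60.5797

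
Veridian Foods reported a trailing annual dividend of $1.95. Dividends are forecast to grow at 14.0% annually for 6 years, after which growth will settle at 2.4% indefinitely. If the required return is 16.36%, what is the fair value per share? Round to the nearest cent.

Two-stage DDM. Project D₁…D_6 at 0.14, terminal growth 0.024, discount at r = 0.1636.
D_1 = 2.2230
D_2 = 2.5342
D_3 = 2.8890
D_4 = 3.2935
D_5 = 3.7546
D_6 = 4.2802
Terminal value at t=6: TV = D_7/(r−g) = 4.3829/(0.1636−0.024) = 31.3963
P₀ = 2.2230/(1+0.1636)^1 + 2.5342/(1+0.1636)^2 + 2.8890/(1+0.1636)^3 + 3.2935/(1+0.1636)^4 + 3.7546/(1+0.1636)^5 + 4.2802/(1+0.1636)^6 + 31.3963/(1+0.1636)^6 = 23.5460

$23.55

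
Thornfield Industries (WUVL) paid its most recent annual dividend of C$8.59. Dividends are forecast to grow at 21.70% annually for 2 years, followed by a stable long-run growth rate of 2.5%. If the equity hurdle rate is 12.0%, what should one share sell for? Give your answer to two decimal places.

Two-stage DDM. Project D₁…D_2 at 0.217, terminal growth 0.025, discount at r = 0.12.
D_1 = 10.4540
D_2 = 12.7226
Terminal value at t=2: TV = D_3/(r−g) = 13.0406/(0.12−0.025) = 137.2697
P₀ = 10.4540/(1+0.12)^1 + 12.7226/(1+0.12)^2 + 137.2697/(1+0.12)^2 = 128.9068

C$128.91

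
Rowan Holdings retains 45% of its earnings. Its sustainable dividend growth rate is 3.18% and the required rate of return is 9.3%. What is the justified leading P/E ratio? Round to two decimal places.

Payout ratio b = 1 − 0.45 = 0.55.
Justified leading P/E = b/(r−g) = 0.55/(0.093−0.0318) = 8.9869

8.99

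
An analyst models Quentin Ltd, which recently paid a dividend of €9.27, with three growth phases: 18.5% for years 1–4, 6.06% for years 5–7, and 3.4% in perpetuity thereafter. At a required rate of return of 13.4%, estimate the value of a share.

Three-stage DDM. Project D₁…D_7; terminal Gordon value at t=7 with g = 0.034; discount at r = 0.134.
D_1 = 10.9849
D_2 = 13.0172
D_3 = 15.4253
D_4 = 18.2790
D_5 = 19.3867
D_6 = 20.5616
D_7 = 21.8076
TV_7 = 22.5491/(0.134−0.034) = 225.4907
P₀ = Σ Dₜ/(1+r)ᵗ + TV_7/(1+r)^7 = 163.9964

€164.00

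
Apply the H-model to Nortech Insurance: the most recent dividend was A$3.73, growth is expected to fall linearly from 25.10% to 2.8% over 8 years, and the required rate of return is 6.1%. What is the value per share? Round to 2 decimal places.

H-model: P₀ = D₀[(1+g_L) + H(g_S−g_L)]/(r−g_L), with H = 8/2 = 4.
P₀ = 3.73 × [(1+0.028) + 4×(0.251−0.028)] / (0.061−0.028)
   = 3.73 × 1.9200 / 0.033 = 217.0182

A$217.02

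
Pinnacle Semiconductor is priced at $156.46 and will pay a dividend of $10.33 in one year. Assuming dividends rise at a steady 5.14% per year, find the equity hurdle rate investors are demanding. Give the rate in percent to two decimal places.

Rearranging the constant-growth DDM: r = D₁/P₀ + g.
r = 10.3300 / 156.46 + 0.0514 = 0.06602 + 0.0514 = 0.11742

11.74%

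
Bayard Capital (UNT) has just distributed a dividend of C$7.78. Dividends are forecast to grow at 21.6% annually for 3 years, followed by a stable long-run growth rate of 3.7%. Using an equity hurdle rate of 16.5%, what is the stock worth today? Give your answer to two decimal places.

C$97.12

Two-stage DDM. Project D₁…D_3 at 0.216, terminal growth 0.037, discount at r = 0.165.
D_1 = 9.4605
D_2 = 11.5039
D_3 = 13.9888
Terminal value at t=3: TV = D_4/(r−g) = 14.5064/(0.165−0.037) = 113.3311
P₀ = 9.4605/(1+0.165)^1 + 11.5039/(1+0.165)^2 + 13.9888/(1+0.165)^3 + 113.3311/(1+0.165)^3 = 97.1194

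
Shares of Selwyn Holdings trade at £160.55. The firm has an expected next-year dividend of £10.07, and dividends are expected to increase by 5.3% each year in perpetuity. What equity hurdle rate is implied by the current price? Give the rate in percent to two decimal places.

11.57%

Rearranging the constant-growth DDM: r = D₁/P₀ + g.
r = 10.0700 / 160.55 + 0.053 = 0.06272 + 0.053 = 0.11572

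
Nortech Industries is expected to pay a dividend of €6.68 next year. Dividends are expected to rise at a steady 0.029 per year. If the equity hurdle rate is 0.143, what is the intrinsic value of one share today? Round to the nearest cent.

€58.60

Gordon growth model: P₀ = D₁/(r − g), with D₁ = 6.68 given directly.
P₀ = 6.6800 / (0.143 − 0.029) = 6.6800 / 0.114 = 58.5965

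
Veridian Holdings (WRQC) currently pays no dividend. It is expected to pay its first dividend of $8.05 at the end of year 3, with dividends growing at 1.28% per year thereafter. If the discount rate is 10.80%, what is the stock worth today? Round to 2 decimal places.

$68.88

Deferred-dividend DDM. At t=2 the remaining stream is a growing perpetuity with first payment D_3 = 8.05.
V_2 = D_3/(r−g) = 8.05/(0.108−0.0128) = 84.5588
P₀ = V_2/(1+r)^2 = 84.5588/(1+0.108)^2 = 68.8778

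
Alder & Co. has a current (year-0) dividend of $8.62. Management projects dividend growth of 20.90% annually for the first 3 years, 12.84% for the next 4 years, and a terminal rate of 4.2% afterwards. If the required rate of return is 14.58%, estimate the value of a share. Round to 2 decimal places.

Three-stage DDM. Project D₁…D_7; terminal Gordon value at t=7 with g = 0.042; discount at r = 0.1458.
D_1 = 10.4216
D_2 = 12.5997
D_3 = 15.2330
D_4 = 17.1889
D_5 = 19.3960
D_6 = 21.8865
D_7 = 24.6967
TV_7 = 25.7339/(0.1458−0.042) = 247.9184
P₀ = Σ Dₜ/(1+r)ᵗ + TV_7/(1+r)^7 = 163.4302

$163.43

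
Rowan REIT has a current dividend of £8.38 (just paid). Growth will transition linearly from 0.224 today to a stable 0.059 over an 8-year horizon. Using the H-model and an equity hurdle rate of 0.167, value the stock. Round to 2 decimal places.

H-model: P₀ = D₀[(1+g_L) + H(g_S−g_L)]/(r−g_L), with H = 8/2 = 4.
P₀ = 8.38 × [(1+0.059) + 4×(0.224−0.059)] / (0.167−0.059)
   = 8.38 × 1.7190 / 0.108 = 133.3817

£133.38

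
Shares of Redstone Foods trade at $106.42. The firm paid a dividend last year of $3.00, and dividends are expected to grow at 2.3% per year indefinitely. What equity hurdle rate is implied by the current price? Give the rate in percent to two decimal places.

Rearranging the constant-growth DDM: r = D₁/P₀ + g.
D₁ = 3.00 × (1 + 0.023) = 3.0690.
r = 3.0690 / 106.42 + 0.023 = 0.02884 + 0.023 = 0.05184

5.18%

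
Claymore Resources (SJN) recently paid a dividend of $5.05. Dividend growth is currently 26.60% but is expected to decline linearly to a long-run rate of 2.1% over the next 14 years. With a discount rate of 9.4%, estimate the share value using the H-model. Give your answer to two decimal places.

H-model: P₀ = D₀[(1+g_L) + H(g_S−g_L)]/(r−g_L), with H = 14/2 = 7.
P₀ = 5.05 × [(1+0.021) + 7×(0.266−0.021)] / (0.094−0.021)
   = 5.05 × 2.7360 / 0.073 = 189.2712

$189.27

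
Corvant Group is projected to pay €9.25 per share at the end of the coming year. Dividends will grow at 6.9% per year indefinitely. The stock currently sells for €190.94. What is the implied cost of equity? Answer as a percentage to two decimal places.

11.74%

Rearranging the constant-growth DDM: r = D₁/P₀ + g.
r = 9.2500 / 190.94 + 0.069 = 0.04844 + 0.069 = 0.11744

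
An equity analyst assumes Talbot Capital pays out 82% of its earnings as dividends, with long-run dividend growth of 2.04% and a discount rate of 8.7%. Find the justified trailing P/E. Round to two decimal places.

12.56

Justified trailing P/E = b(1+g)/(r−g) = 0.82×(1+0.0204)/(0.087−0.0204) = 12.5635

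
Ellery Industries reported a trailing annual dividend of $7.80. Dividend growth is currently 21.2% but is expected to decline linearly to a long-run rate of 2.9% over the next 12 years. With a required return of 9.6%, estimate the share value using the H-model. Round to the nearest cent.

$247.62

H-model: P₀ = D₀[(1+g_L) + H(g_S−g_L)]/(r−g_L), with H = 12/2 = 6.
P₀ = 7.80 × [(1+0.029) + 6×(0.212−0.029)] / (0.096−0.029)
   = 7.80 × 2.1270 / 0.067 = 247.6209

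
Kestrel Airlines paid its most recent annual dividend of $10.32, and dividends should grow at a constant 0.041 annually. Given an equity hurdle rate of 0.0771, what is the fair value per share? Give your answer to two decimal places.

Gordon growth model: P₀ = D₁/(r − g). D₁ = 10.32 × (1 + 0.041) = 10.7431.
P₀ = 10.7431 / (0.0771 − 0.041) = 10.7431 / 0.0361 = 297.5934

$297.59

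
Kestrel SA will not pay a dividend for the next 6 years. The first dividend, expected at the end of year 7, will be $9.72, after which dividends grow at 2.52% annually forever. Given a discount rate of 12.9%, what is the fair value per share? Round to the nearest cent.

Deferred-dividend DDM. At t=6 the remaining stream is a growing perpetuity with first payment D_7 = 9.72.
V_6 = D_7/(r−g) = 9.72/(0.129−0.0252) = 93.6416
P₀ = V_6/(1+r)^6 = 93.6416/(1+0.129)^6 = 45.2174

$45.22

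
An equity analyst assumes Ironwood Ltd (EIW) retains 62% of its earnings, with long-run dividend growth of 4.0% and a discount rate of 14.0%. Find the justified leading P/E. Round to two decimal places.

3.80

Payout ratio b = 1 − 0.62 = 0.38.
Justified leading P/E = b/(r−g) = 0.38/(0.14−0.04) = 3.8000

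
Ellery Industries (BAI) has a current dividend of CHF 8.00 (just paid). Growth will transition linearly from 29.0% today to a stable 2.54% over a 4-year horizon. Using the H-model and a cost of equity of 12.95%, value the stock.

H-model: P₀ = D₀[(1+g_L) + H(g_S−g_L)]/(r−g_L), with H = 4/2 = 2.
P₀ = 8.00 × [(1+0.0254) + 2×(0.29−0.0254)] / (0.1295−0.0254)
   = 8.00 × 1.5546 / 0.1041 = 119.4697

CHF 119.47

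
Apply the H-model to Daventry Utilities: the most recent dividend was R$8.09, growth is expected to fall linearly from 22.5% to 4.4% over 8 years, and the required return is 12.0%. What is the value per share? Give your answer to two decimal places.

H-model: P₀ = D₀[(1+g_L) + H(g_S−g_L)]/(r−g_L), with H = 8/2 = 4.
P₀ = 8.09 × [(1+0.044) + 4×(0.225−0.044)] / (0.12−0.044)
   = 8.09 × 1.7680 / 0.076 = 188.1989

R$188.20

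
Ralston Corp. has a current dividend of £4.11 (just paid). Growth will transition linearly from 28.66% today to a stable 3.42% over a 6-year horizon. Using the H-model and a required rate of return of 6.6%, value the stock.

£231.53

H-model: P₀ = D₀[(1+g_L) + H(g_S−g_L)]/(r−g_L), with H = 6/2 = 3.
P₀ = 4.11 × [(1+0.0342) + 3×(0.2866−0.0342)] / (0.066−0.0342)
   = 4.11 × 1.7914 / 0.0318 = 231.5300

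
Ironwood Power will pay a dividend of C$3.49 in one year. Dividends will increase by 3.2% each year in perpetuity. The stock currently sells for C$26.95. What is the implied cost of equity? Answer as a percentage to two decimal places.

Rearranging the constant-growth DDM: r = D₁/P₀ + g.
r = 3.4900 / 26.95 + 0.032 = 0.12950 + 0.032 = 0.16150

16.15%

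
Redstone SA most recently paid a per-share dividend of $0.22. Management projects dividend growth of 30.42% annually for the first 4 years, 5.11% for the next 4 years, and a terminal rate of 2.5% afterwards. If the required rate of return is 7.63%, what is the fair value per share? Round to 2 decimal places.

$11.86

Three-stage DDM. Project D₁…D_8; terminal Gordon value at t=8 with g = 0.025; discount at r = 0.0763.
D_1 = 0.2869
D_2 = 0.3742
D_3 = 0.4880
D_4 = 0.6365
D_5 = 0.6690
D_6 = 0.7032
D_7 = 0.7391
D_8 = 0.7769
TV_8 = 0.7963/(0.0763−0.025) = 15.5232
P₀ = Σ Dₜ/(1+r)ᵗ + TV_8/(1+r)^8 = 11.8643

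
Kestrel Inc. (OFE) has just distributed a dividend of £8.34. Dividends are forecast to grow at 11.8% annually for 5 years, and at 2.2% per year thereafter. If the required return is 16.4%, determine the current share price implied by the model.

Two-stage DDM. Project D₁…D_5 at 0.118, terminal growth 0.022, discount at r = 0.164.
D_1 = 9.3241
D_2 = 10.4244
D_3 = 11.6544
D_4 = 13.0297
D_5 = 14.5672
Terminal value at t=5: TV = D_6/(r−g) = 14.8876/(0.164−0.022) = 104.8426
P₀ = 9.3241/(1+0.164)^1 + 10.4244/(1+0.164)^2 + 11.6544/(1+0.164)^3 + 13.0297/(1+0.164)^4 + 14.5672/(1+0.164)^5 + 104.8426/(1+0.164)^5 = 86.0742

£86.07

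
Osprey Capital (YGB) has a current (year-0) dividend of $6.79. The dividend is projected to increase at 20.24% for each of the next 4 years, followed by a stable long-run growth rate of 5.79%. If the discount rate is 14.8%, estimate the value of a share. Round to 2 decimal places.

Two-stage DDM. Project D₁…D_4 at 0.2024, terminal growth 0.0579, discount at r = 0.148.
D_1 = 8.1643
D_2 = 9.8167
D_3 = 11.8037
D_4 = 14.1927
Terminal value at t=4: TV = D_5/(r−g) = 15.0145/(0.148−0.0579) = 166.6424
P₀ = 8.1643/(1+0.148)^1 + 9.8167/(1+0.148)^2 + 11.8037/(1+0.148)^3 + 14.1927/(1+0.148)^4 + 166.6424/(1+0.148)^4 = 126.4777

$126.48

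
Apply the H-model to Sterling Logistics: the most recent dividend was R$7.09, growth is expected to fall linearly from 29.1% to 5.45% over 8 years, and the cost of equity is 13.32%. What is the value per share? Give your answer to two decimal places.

R$180.22

H-model: P₀ = D₀[(1+g_L) + H(g_S−g_L)]/(r−g_L), with H = 8/2 = 4.
P₀ = 7.09 × [(1+0.0545) + 4×(0.291−0.0545)] / (0.1332−0.0545)
   = 7.09 × 2.0005 / 0.0787 = 180.2229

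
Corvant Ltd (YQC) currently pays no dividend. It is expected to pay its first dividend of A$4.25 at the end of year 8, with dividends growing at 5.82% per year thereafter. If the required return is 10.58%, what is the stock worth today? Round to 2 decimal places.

Deferred-dividend DDM. At t=7 the remaining stream is a growing perpetuity with first payment D_8 = 4.25.
V_7 = D_8/(r−g) = 4.25/(0.1058−0.0582) = 89.2857
P₀ = V_7/(1+r)^7 = 89.2857/(1+0.1058)^7 = 44.1617

A$44.16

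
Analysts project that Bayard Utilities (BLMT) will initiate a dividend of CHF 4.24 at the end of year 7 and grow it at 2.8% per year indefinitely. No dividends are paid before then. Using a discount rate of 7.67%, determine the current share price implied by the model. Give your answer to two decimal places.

CHF 55.88

Deferred-dividend DDM. At t=6 the remaining stream is a growing perpetuity with first payment D_7 = 4.24.
V_6 = D_7/(r−g) = 4.24/(0.0767−0.028) = 87.0637
P₀ = V_6/(1+r)^6 = 87.0637/(1+0.0767)^6 = 55.8816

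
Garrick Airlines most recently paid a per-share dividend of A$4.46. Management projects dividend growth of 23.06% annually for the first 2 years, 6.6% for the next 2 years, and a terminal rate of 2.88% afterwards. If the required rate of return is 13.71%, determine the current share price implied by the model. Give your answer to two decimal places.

A$63.15

Three-stage DDM. Project D₁…D_4; terminal Gordon value at t=4 with g = 0.0288; discount at r = 0.1371.
D_1 = 5.4885
D_2 = 6.7541
D_3 = 7.1999
D_4 = 7.6751
TV_4 = 7.8961/(0.1371−0.0288) = 72.9097
P₀ = Σ Dₜ/(1+r)ᵗ + TV_4/(1+r)^4 = 63.1486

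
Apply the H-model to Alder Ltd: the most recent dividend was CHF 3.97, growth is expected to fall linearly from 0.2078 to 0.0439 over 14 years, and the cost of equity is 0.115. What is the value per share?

CHF 122.35

H-model: P₀ = D₀[(1+g_L) + H(g_S−g_L)]/(r−g_L), with H = 14/2 = 7.
P₀ = 3.97 × [(1+0.0439) + 7×(0.2078−0.0439)] / (0.115−0.0439)
   = 3.97 × 2.1912 / 0.0711 = 122.3497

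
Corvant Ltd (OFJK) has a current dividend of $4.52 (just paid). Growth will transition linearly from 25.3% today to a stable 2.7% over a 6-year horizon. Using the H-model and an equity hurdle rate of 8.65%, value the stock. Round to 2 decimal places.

$129.52

H-model: P₀ = D₀[(1+g_L) + H(g_S−g_L)]/(r−g_L), with H = 6/2 = 3.
P₀ = 4.52 × [(1+0.027) + 3×(0.253−0.027)] / (0.0865−0.027)
   = 4.52 × 1.7050 / 0.0595 = 129.5227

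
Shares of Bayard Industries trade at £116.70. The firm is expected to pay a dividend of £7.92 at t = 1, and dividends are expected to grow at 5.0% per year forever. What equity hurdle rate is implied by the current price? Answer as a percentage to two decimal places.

11.79%

Rearranging the constant-growth DDM: r = D₁/P₀ + g.
r = 7.9200 / 116.70 + 0.05 = 0.06787 + 0.05 = 0.11787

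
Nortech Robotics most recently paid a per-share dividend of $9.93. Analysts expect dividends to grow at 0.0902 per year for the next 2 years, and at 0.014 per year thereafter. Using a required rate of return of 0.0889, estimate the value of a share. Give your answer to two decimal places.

Two-stage DDM. Project D₁…D_2 at 0.0902, terminal growth 0.014, discount at r = 0.0889.
D_1 = 10.8257
D_2 = 11.8022
Terminal value at t=2: TV = D_3/(r−g) = 11.9674/(0.0889−0.014) = 159.7783
P₀ = 10.8257/(1+0.0889)^1 + 11.8022/(1+0.0889)^2 + 159.7783/(1+0.0889)^2 = 154.6496

$154.65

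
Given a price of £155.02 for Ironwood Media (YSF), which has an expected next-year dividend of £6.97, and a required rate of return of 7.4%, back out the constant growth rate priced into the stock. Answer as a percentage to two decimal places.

2.90%

From P₀ = D₁/(r − g), the implied growth is g = r − D₁/P₀.
g = 0.074 − 6.97/155.02 = 0.074 − 0.04496 = 0.02904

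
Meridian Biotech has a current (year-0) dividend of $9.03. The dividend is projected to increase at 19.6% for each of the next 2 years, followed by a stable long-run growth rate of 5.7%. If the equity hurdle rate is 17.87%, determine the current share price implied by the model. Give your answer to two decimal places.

$99.21

Two-stage DDM. Project D₁…D_2 at 0.196, terminal growth 0.057, discount at r = 0.1787.
D_1 = 10.7999
D_2 = 12.9167
Terminal value at t=2: TV = D_3/(r−g) = 13.6529/(0.1787−0.057) = 112.1849
P₀ = 10.7999/(1+0.1787)^1 + 12.9167/(1+0.1787)^2 + 112.1849/(1+0.1787)^2 = 99.2068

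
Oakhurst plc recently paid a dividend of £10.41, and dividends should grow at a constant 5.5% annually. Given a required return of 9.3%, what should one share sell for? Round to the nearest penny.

£289.01

Gordon growth model: P₀ = D₁/(r − g). D₁ = 10.41 × (1 + 0.055) = 10.9825.
P₀ = 10.9825 / (0.093 − 0.055) = 10.9825 / 0.038 = 289.0145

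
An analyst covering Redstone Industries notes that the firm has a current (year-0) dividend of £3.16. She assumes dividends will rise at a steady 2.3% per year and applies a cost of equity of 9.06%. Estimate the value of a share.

£47.82

Gordon growth model: P₀ = D₁/(r − g). D₁ = 3.16 × (1 + 0.023) = 3.2327.
P₀ = 3.2327 / (0.0906 − 0.023) = 3.2327 / 0.0676 = 47.8207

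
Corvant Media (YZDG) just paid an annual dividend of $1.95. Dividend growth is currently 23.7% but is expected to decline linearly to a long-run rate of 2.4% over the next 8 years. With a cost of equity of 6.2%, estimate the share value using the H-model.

H-model: P₀ = D₀[(1+g_L) + H(g_S−g_L)]/(r−g_L), with H = 8/2 = 4.
P₀ = 1.95 × [(1+0.024) + 4×(0.237−0.024)] / (0.062−0.024)
   = 1.95 × 1.8760 / 0.038 = 96.2684

$96.27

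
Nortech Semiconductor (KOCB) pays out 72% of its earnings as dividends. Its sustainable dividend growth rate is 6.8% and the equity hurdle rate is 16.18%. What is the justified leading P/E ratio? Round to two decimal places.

Justified leading P/E = b/(r−g) = 0.72/(0.1618−0.068) = 7.6759

7.68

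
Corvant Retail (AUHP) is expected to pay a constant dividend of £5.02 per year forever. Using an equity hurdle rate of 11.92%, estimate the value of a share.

£42.11

Zero-growth DDM (perpetuity): P₀ = D/r = 5.02 / 0.1192 = 42.1141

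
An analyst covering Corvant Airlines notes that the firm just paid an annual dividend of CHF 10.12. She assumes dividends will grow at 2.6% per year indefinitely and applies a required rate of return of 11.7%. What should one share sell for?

Gordon growth model: P₀ = D₁/(r − g). D₁ = 10.12 × (1 + 0.026) = 10.3831.
P₀ = 10.3831 / (0.117 − 0.026) = 10.3831 / 0.091 = 114.1002

CHF 114.10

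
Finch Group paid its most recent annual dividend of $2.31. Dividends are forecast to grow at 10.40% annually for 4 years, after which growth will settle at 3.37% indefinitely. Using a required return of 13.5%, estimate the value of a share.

Two-stage DDM. Project D₁…D_4 at 0.104, terminal growth 0.0337, discount at r = 0.135.
D_1 = 2.5502
D_2 = 2.8155
D_3 = 3.1083
D_4 = 3.4315
Terminal value at t=4: TV = D_5/(r−g) = 3.5472/(0.135−0.0337) = 35.0165
P₀ = 2.5502/(1+0.135)^1 + 2.8155/(1+0.135)^2 + 3.1083/(1+0.135)^3 + 3.4315/(1+0.135)^4 + 35.0165/(1+0.135)^4 = 29.7264

$29.73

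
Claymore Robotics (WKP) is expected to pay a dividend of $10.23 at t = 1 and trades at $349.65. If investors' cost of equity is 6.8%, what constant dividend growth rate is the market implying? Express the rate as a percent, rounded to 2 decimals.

3.87%

From P₀ = D₁/(r − g), the implied growth is g = r − D₁/P₀.
g = 0.068 − 10.23/349.65 = 0.068 − 0.02926 = 0.03874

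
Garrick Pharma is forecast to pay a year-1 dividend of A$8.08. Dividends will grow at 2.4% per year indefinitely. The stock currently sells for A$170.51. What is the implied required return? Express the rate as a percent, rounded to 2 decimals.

7.14%

Rearranging the constant-growth DDM: r = D₁/P₀ + g.
r = 8.0800 / 170.51 + 0.024 = 0.04739 + 0.024 = 0.07139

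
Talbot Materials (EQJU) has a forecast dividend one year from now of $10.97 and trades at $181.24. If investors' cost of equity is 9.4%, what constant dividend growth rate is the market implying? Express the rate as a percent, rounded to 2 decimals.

From P₀ = D₁/(r − g), the implied growth is g = r − D₁/P₀.
g = 0.094 − 10.97/181.24 = 0.094 − 0.06053 = 0.03347

3.35%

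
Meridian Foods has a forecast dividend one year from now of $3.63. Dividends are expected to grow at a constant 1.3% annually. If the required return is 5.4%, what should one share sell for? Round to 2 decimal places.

$88.54

Gordon growth model: P₀ = D₁/(r − g), with D₁ = 3.63 given directly.
P₀ = 3.6300 / (0.054 − 0.013) = 3.6300 / 0.041 = 88.5366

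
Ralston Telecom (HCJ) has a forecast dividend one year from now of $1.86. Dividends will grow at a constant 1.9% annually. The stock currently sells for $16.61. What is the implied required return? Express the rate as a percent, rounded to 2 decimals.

13.10%

Rearranging the constant-growth DDM: r = D₁/P₀ + g.
r = 1.8600 / 16.61 + 0.019 = 0.11198 + 0.019 = 0.13098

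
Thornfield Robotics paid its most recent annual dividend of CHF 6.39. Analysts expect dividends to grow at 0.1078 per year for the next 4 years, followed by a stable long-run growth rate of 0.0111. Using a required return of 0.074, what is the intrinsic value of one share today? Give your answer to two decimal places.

Two-stage DDM. Project D₁…D_4 at 0.1078, terminal growth 0.0111, discount at r = 0.074.
D_1 = 7.0788
D_2 = 7.8419
D_3 = 8.6873
D_4 = 9.6238
Terminal value at t=4: TV = D_5/(r−g) = 9.7306/(0.074−0.0111) = 154.6998
P₀ = 7.0788/(1+0.074)^1 + 7.8419/(1+0.074)^2 + 8.6873/(1+0.074)^3 + 9.6238/(1+0.074)^4 + 154.6998/(1+0.074)^4 = 143.9066

CHF 143.91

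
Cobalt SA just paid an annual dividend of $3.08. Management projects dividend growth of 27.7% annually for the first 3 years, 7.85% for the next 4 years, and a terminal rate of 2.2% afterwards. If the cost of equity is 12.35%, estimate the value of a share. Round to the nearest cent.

$67.02

Three-stage DDM. Project D₁…D_7; terminal Gordon value at t=7 with g = 0.022; discount at r = 0.1235.
D_1 = 3.9332
D_2 = 5.0226
D_3 = 6.4139
D_4 = 6.9174
D_5 = 7.4604
D_6 = 8.0461
D_7 = 8.6777
TV_7 = 8.8686/(0.1235−0.022) = 87.3753
P₀ = Σ Dₜ/(1+r)ᵗ + TV_7/(1+r)^7 = 67.0236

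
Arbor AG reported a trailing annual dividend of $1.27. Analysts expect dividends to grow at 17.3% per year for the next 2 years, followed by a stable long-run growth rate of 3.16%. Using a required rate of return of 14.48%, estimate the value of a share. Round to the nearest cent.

$14.79

Two-stage DDM. Project D₁…D_2 at 0.173, terminal growth 0.0316, discount at r = 0.1448.
D_1 = 1.4897
D_2 = 1.7474
Terminal value at t=2: TV = D_3/(r−g) = 1.8026/(0.1448−0.0316) = 15.9245
P₀ = 1.4897/(1+0.1448)^1 + 1.7474/(1+0.1448)^2 + 15.9245/(1+0.1448)^2 = 14.7854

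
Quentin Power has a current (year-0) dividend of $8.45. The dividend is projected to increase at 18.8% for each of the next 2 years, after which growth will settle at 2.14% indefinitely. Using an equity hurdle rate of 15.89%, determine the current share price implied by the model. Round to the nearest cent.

$83.50

Two-stage DDM. Project D₁…D_2 at 0.188, terminal growth 0.0214, discount at r = 0.1589.
D_1 = 10.0386
D_2 = 11.9259
Terminal value at t=2: TV = D_3/(r−g) = 12.1811/(0.1589−0.0214) = 88.5896
P₀ = 10.0386/(1+0.1589)^1 + 11.9259/(1+0.1589)^2 + 88.5896/(1+0.1589)^2 = 83.5034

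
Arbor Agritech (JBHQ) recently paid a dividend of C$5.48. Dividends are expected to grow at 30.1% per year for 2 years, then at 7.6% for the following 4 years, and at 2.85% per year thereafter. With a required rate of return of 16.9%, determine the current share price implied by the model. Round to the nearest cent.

Three-stage DDM. Project D₁…D_6; terminal Gordon value at t=6 with g = 0.0285; discount at r = 0.169.
D_1 = 7.1295
D_2 = 9.2755
D_3 = 9.9804
D_4 = 10.7389
D_5 = 11.5551
D_6 = 12.4332
TV_6 = 12.7876/(0.169−0.0285) = 91.0148
P₀ = Σ Dₜ/(1+r)ᵗ + TV_6/(1+r)^6 = 70.7126

C$70.71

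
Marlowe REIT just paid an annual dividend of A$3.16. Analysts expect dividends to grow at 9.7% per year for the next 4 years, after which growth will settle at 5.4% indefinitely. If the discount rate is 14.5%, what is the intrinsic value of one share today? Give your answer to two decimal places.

Two-stage DDM. Project D₁…D_4 at 0.097, terminal growth 0.054, discount at r = 0.145.
D_1 = 3.4665
D_2 = 3.8028
D_3 = 4.1716
D_4 = 4.5763
Terminal value at t=4: TV = D_5/(r−g) = 4.8234/(0.145−0.054) = 53.0045
P₀ = 3.4665/(1+0.145)^1 + 3.8028/(1+0.145)^2 + 4.1716/(1+0.145)^3 + 4.5763/(1+0.145)^4 + 53.0045/(1+0.145)^4 = 42.2080

A$42.21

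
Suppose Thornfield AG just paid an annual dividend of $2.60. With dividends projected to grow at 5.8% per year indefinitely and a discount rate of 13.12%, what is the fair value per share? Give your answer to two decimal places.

$37.58

Gordon growth model: P₀ = D₁/(r − g). D₁ = 2.60 × (1 + 0.058) = 2.7508.
P₀ = 2.7508 / (0.1312 − 0.058) = 2.7508 / 0.0732 = 37.5792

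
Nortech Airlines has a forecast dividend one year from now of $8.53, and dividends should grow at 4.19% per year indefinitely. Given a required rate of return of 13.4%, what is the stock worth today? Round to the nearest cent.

Gordon growth model: P₀ = D₁/(r − g), with D₁ = 8.53 given directly.
P₀ = 8.5300 / (0.134 − 0.0419) = 8.5300 / 0.0921 = 92.6167

$92.62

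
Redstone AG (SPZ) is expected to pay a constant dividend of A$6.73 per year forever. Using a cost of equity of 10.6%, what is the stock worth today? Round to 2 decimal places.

A$63.49

Zero-growth DDM (perpetuity): P₀ = D/r = 6.73 / 0.106 = 63.4906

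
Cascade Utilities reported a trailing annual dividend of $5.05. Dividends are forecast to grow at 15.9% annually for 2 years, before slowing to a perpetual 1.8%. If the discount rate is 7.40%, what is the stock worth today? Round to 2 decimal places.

$118.24

Two-stage DDM. Project D₁…D_2 at 0.159, terminal growth 0.018, discount at r = 0.074.
D_1 = 5.8529
D_2 = 6.7836
Terminal value at t=2: TV = D_3/(r−g) = 6.9057/(0.074−0.018) = 123.3156
P₀ = 5.8529/(1+0.074)^1 + 6.7836/(1+0.074)^2 + 123.3156/(1+0.074)^2 = 118.2385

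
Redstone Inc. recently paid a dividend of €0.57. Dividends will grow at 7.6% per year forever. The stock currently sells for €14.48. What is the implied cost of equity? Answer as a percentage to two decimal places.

11.84%

Rearranging the constant-growth DDM: r = D₁/P₀ + g.
D₁ = 0.57 × (1 + 0.076) = 0.6133.
r = 0.6133 / 14.48 + 0.076 = 0.04236 + 0.076 = 0.11836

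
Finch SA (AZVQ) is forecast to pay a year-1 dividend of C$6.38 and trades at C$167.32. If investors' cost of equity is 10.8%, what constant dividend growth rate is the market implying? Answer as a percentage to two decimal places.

From P₀ = D₁/(r − g), the implied growth is g = r − D₁/P₀.
g = 0.108 − 6.38/167.32 = 0.108 − 0.03813 = 0.06987

6.99%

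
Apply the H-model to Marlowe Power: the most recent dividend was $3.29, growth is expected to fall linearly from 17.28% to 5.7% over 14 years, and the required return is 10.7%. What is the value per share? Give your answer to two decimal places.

$122.89

H-model: P₀ = D₀[(1+g_L) + H(g_S−g_L)]/(r−g_L), with H = 14/2 = 7.
P₀ = 3.29 × [(1+0.057) + 7×(0.1728−0.057)] / (0.107−0.057)
   = 3.29 × 1.8676 / 0.05 = 122.8881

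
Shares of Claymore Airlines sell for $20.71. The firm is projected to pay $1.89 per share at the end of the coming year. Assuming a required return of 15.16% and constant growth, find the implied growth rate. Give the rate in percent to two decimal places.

From P₀ = D₁/(r − g), the implied growth is g = r − D₁/P₀.
g = 0.1516 − 1.89/20.71 = 0.1516 − 0.09126 = 0.06034

6.03%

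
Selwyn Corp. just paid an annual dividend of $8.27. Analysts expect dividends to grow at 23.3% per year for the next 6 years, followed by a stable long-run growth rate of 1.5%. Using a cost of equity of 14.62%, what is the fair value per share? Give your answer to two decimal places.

$163.70

Two-stage DDM. Project D₁…D_6 at 0.233, terminal growth 0.015, discount at r = 0.1462.
D_1 = 10.1969
D_2 = 12.5728
D_3 = 15.5023
D_4 = 19.1143
D_5 = 23.5679
D_6 = 29.0592
Terminal value at t=6: TV = D_7/(r−g) = 29.4951/(0.1462−0.015) = 224.8103
P₀ = 10.1969/(1+0.1462)^1 + 12.5728/(1+0.1462)^2 + 15.5023/(1+0.1462)^3 + 19.1143/(1+0.1462)^4 + 23.5679/(1+0.1462)^5 + 29.0592/(1+0.1462)^6 + 224.8103/(1+0.1462)^6 = 163.7044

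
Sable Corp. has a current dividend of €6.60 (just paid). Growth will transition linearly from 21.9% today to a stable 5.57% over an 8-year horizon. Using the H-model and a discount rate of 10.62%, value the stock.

€223.34

H-model: P₀ = D₀[(1+g_L) + H(g_S−g_L)]/(r−g_L), with H = 8/2 = 4.
P₀ = 6.60 × [(1+0.0557) + 4×(0.219−0.0557)] / (0.1062−0.0557)
   = 6.60 × 1.7089 / 0.0505 = 223.3414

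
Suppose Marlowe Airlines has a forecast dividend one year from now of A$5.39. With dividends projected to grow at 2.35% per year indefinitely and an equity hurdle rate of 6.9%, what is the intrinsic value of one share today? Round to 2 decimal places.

Gordon growth model: P₀ = D₁/(r − g), with D₁ = 5.39 given directly.
P₀ = 5.3900 / (0.069 − 0.0235) = 5.3900 / 0.0455 = 118.4615

A$118.46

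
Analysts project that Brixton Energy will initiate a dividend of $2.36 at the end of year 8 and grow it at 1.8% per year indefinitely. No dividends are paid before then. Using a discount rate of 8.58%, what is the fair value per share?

$19.56

Deferred-dividend DDM. At t=7 the remaining stream is a growing perpetuity with first payment D_8 = 2.36.
V_7 = D_8/(r−g) = 2.36/(0.0858−0.018) = 34.8083
P₀ = V_7/(1+r)^7 = 34.8083/(1+0.0858)^7 = 19.5629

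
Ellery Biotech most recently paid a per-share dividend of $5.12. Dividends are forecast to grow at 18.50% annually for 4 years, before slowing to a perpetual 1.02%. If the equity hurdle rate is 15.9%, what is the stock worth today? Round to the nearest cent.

Two-stage DDM. Project D₁…D_4 at 0.185, terminal growth 0.0102, discount at r = 0.159.
D_1 = 6.0672
D_2 = 7.1896
D_3 = 8.5197
D_4 = 10.0959
Terminal value at t=4: TV = D_5/(r−g) = 10.1988/(0.159−0.0102) = 68.5406
P₀ = 6.0672/(1+0.159)^1 + 7.1896/(1+0.159)^2 + 8.5197/(1+0.159)^3 + 10.0959/(1+0.159)^4 + 68.5406/(1+0.159)^4 = 59.6398

$59.64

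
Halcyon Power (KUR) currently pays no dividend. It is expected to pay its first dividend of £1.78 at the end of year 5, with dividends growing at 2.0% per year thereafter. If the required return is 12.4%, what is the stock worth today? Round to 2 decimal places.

Deferred-dividend DDM. At t=4 the remaining stream is a growing perpetuity with first payment D_5 = 1.78.
V_4 = D_5/(r−g) = 1.78/(0.124−0.02) = 17.1154
P₀ = V_4/(1+r)^4 = 17.1154/(1+0.124)^4 = 10.7231

£10.72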